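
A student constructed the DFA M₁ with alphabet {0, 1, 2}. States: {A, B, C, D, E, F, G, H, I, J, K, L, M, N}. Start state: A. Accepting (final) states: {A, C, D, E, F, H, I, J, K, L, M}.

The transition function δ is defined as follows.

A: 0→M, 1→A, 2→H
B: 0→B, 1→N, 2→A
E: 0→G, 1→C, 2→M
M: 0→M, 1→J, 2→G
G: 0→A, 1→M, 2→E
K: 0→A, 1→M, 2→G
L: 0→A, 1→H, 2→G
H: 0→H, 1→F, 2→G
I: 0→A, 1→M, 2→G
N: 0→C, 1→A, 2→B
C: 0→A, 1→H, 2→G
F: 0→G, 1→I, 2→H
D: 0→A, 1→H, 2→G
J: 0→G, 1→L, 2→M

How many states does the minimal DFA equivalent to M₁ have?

5

Reachable states from the start: {A,C,E,F,G,H,I,J,L,M}. Unreachable: {B,D,K,N} — drop them.
Initial partition by acceptance: {A,C,E,F,H,I,J,L,M} | {G}.
On input 0, block {A,C,E,F,H,I,J,L,M} splits into {A,C,H,I,L,M} and {E,F,J}.
On input 1, block {A,C,H,I,L,M} splits into {A,C,I,L} and {H,M}.
Split {A,C,I,L} by δ(·,0) → {C,I,L} and {A}.
Stable partition: {C,I,L} | {G} | {E,F,J} | {H,M} | {A} — 5 equivalence classes.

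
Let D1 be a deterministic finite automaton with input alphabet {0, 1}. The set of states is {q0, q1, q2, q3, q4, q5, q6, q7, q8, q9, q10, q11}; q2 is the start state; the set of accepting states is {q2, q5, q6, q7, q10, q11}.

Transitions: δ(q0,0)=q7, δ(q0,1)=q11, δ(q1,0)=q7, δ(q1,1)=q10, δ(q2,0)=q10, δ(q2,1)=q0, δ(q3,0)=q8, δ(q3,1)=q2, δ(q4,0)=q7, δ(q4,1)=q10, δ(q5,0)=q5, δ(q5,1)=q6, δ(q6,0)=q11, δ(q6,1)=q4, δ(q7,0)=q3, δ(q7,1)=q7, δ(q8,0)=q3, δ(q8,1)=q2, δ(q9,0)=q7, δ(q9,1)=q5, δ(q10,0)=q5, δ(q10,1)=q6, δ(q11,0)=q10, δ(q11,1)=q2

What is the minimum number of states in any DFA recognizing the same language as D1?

First remove the unreachable states {q1,q9}; 10 states remain.
P0 = {q2,q5,q6,q7,q10,q11} | {q0,q3,q4,q8}.
On input 0, block {q2,q5,q6,q7,q10,q11} splits into {q2,q5,q6,q10,q11} and {q7}.
On input 1, block {q2,q5,q6,q10,q11} splits into {q5,q10,q11} and {q2,q6}.
On input 0, block {q0,q3,q4,q8} splits into {q0,q4} and {q3,q8}.
The partition is now stable with 5 blocks: {q5,q10,q11} | {q0,q4} | {q7} | {q2,q6} | {q3,q8}.

5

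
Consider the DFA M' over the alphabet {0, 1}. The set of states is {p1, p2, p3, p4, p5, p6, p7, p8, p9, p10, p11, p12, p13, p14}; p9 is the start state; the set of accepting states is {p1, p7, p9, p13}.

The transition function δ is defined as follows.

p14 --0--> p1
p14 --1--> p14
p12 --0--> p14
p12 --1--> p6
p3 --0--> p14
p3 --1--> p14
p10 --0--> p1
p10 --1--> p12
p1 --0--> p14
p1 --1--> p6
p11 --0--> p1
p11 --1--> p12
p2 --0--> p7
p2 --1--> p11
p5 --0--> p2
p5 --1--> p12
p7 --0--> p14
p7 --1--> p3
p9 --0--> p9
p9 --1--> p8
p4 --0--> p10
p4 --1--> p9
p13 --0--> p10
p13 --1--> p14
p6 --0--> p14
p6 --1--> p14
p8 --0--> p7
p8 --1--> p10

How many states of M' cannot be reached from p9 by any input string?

5

BFS from p9 reaches {p1, p3, p6, p7, p8, p9, p10, p12, p14}; the 5 state(s) p2, p4, p5, p11, p13 are never visited.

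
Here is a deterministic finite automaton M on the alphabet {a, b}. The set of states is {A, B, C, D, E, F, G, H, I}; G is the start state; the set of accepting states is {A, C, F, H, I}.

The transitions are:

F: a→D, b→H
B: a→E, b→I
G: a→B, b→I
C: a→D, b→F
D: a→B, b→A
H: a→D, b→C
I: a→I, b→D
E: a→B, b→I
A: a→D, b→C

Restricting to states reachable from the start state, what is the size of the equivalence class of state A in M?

4

All states are reachable from the start state.
Initial partition by acceptance: {A,C,F,H,I} | {B,D,E,G}.
Refine {A,C,F,H,I} on symbol a: members go to different blocks, giving {A,C,F,H} and {I}.
On input b, block {B,D,E,G} splits into {B,E,G} and {D}.
No further refinement is possible. Final partition (4 blocks): {A,C,F,H} | {B,E,G} | {I} | {D}.
State A belongs to the block {A,C,F,H}, which has 4 states.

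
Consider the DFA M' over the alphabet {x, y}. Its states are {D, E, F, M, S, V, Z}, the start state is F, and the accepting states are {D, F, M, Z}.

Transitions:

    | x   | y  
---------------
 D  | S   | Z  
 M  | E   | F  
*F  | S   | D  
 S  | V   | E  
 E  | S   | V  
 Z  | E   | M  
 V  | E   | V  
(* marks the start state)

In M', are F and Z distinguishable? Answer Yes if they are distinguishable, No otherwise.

No

Every state is reachable, so we keep all 7.
P0 = {D,F,M,Z} | {E,S,V}.
The partition is now stable with 2 blocks: {D,F,M,Z} | {E,S,V}.
F and Z lie in the same block of the stable partition, so they are equivalent — no string distinguishes them.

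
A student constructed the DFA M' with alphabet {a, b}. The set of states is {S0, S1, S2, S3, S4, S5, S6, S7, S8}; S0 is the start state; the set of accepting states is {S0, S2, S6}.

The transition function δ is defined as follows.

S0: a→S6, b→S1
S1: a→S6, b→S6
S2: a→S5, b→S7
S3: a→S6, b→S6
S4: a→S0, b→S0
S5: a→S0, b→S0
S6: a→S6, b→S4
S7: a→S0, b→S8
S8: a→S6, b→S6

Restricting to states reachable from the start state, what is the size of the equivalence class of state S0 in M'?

2

States {S2,S3,S5,S7,S8} cannot be reached from the start state, so discard them.
Initial partition by acceptance: {S0,S6} | {S1,S4}.
Stable partition: {S0,S6} | {S1,S4} — 2 equivalence classes.
State S0 belongs to the block {S0,S6}, which has 2 states.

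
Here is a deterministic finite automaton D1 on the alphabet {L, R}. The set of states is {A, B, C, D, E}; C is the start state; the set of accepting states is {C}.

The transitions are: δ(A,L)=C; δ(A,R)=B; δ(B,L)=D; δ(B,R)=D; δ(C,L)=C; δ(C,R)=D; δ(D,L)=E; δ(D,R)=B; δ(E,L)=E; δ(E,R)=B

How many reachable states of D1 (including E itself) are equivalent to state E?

Reachable states from the start: {B,C,D,E}. Unreachable: {A} — drop them.
P0 = {C} | {B,D,E}.
Stable partition: {C} | {B,D,E} — 2 equivalence classes.
State E belongs to the block {B,D,E}, which has 3 states.

3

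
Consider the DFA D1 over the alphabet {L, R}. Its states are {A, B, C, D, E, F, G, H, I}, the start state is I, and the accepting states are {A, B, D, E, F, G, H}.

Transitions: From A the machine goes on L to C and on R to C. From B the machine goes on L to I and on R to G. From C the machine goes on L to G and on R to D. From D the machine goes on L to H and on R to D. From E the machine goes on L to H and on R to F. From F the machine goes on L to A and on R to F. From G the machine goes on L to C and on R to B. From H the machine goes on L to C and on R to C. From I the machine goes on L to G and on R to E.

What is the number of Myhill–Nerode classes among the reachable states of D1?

All states are reachable from the start state.
P0 = {A,B,D,E,F,G,H} | {C,I}.
On input L, block {A,B,D,E,F,G,H} splits into {A,B,G,H} and {D,E,F}.
Refine {A,B,G,H} on symbol R: members go to different blocks, giving {A,H} and {B,G}.
Stable partition: {A,H} | {C,I} | {D,E,F} | {B,G} — 4 equivalence classes.

4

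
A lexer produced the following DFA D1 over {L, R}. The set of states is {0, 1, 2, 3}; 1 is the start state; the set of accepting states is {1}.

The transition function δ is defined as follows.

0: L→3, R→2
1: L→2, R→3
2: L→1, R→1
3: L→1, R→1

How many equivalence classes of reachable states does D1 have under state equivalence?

2

First remove the unreachable states {0}; 3 states remain.
P0 = {1} | {2,3}.
The partition is now stable with 2 blocks: {1} | {2,3}.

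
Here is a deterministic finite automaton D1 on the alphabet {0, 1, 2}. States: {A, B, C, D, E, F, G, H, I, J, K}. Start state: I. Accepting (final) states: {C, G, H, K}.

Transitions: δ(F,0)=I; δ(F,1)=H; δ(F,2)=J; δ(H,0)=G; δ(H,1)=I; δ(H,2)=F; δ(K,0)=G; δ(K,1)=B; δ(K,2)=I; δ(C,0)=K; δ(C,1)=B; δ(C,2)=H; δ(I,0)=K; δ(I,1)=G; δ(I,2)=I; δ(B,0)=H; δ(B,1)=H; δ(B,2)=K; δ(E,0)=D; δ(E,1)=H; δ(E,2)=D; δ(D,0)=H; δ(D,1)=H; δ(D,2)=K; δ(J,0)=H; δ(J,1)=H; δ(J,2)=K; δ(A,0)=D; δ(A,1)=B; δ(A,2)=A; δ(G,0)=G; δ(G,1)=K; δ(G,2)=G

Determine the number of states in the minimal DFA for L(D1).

6

Reachable states from the start: {B,F,G,H,I,J,K}. Unreachable: {A,C,D,E} — drop them.
Initial partition by acceptance: {G,H,K} | {B,F,I,J}.
Refine {G,H,K} on symbol 1: members go to different blocks, giving {H,K} and {G}.
Split {B,F,I,J} by δ(·,0) → {B,I,J} and {F}.
On input 2, block {H,K} splits into {H} and {K}.
On input 0, block {B,I,J} splits into {B,J} and {I}.
No further refinement is possible. Final partition (6 blocks): {H} | {B,J} | {G} | {F} | {K} | {I}.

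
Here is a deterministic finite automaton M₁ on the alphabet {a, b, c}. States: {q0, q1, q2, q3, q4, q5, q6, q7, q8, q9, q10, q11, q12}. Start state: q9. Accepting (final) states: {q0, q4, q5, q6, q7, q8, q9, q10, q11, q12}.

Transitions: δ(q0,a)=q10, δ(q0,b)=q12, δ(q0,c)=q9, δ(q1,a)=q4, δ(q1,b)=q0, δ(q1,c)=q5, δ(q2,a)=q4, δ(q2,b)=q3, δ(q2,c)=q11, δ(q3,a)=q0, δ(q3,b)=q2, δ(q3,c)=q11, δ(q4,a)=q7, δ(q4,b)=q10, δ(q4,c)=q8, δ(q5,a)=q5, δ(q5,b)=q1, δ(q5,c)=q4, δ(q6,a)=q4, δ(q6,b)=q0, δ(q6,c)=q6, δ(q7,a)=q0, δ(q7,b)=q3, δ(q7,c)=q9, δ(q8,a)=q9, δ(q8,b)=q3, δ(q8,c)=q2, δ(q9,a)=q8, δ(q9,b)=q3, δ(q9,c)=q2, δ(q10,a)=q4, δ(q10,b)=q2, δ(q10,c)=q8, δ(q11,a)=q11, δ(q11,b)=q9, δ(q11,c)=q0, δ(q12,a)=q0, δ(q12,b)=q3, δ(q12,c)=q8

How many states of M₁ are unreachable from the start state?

3

BFS from q9 reaches {q0, q2, q3, q4, q7, q8, q9, q10, q11, q12}; the 3 state(s) q1, q5, q6 are never visited.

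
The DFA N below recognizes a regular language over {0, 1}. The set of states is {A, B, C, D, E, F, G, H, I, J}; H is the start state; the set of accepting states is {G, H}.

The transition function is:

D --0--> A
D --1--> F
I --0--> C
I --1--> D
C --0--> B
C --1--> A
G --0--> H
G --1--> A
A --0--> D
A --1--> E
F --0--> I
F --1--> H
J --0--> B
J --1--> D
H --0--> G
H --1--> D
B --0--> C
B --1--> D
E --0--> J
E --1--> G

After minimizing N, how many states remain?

Initial partition by acceptance: {G,H} | {A,B,C,D,E,F,I,J}.
Refine {A,B,C,D,E,F,I,J} on symbol 1: members go to different blocks, giving {A,B,C,D,I,J} and {E,F}.
Split {A,B,C,D,I,J} by δ(·,1) → {B,C,I,J} and {A,D}.
Stable partition: {G,H} | {B,C,I,J} | {E,F} | {A,D} — 4 equivalence classes.

4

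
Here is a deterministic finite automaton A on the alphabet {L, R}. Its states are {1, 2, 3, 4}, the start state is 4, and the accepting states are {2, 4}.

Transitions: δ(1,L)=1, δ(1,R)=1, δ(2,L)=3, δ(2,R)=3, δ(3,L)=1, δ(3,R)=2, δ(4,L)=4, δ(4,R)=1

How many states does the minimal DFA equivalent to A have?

2

States {2,3} cannot be reached from the start state, so discard them.
P0 = {4} | {1}.
No further refinement is possible. Final partition (2 blocks): {4} | {1}.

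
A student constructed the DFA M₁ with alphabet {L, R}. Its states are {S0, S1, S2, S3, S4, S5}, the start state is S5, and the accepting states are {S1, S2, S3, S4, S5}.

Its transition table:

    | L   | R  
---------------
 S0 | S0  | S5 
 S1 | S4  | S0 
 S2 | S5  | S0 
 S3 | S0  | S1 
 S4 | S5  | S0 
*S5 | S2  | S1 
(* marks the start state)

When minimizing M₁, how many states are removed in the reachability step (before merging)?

1

Starting at S5 and following transitions, the reachable set is {S0, S1, S2, S4, S5}. That leaves S3 unreachable — 1 in total.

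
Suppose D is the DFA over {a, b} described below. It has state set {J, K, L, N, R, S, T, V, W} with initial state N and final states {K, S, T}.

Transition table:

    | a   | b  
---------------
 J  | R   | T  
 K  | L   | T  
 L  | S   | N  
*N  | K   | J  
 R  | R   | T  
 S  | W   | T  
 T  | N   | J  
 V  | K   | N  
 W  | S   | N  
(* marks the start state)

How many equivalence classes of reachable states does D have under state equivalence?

5

States {V} cannot be reached from the start state, so discard them.
Start with accepting vs non-accepting: {K,S,T} | {J,L,N,R,W}.
Split {K,S,T} by δ(·,b) → {K,S} and {T}.
Split {J,L,N,R,W} by δ(·,a) → {L,N,W} and {J,R}.
On input b, block {L,N,W} splits into {L,W} and {N}.
No further refinement is possible. Final partition (5 blocks): {K,S} | {L,W} | {T} | {J,R} | {N}.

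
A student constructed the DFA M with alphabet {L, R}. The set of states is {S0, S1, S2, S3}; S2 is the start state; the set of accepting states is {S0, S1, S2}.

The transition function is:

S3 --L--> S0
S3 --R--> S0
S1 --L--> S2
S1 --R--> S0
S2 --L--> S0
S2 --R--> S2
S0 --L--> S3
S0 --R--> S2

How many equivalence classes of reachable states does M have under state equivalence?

3

Reachable states from the start: {S0,S2,S3}. Unreachable: {S1} — drop them.
Initial partition by acceptance: {S0,S2} | {S3}.
On input L, block {S0,S2} splits into {S0} and {S2}.
Stable partition: {S0} | {S3} | {S2} — 3 equivalence classes.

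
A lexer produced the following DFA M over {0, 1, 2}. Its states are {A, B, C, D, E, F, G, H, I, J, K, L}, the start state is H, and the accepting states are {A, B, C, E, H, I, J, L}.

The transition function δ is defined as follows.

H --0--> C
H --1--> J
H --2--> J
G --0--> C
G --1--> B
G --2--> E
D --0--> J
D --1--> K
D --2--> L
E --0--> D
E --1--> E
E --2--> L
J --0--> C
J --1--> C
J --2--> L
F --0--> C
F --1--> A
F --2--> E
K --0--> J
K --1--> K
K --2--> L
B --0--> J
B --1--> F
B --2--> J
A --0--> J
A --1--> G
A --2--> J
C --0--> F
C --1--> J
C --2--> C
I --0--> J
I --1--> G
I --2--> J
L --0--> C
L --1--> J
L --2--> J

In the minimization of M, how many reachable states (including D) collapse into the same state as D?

2

States {I} cannot be reached from the start state, so discard them.
Initial partition by acceptance: {A,B,C,E,H,J,L} | {D,F,G,K}.
Refine {A,B,C,E,H,J,L} on symbol 0: members go to different blocks, giving {A,B,H,J,L} and {C,E}.
Split {A,B,H,J,L} by δ(·,0) → {H,J,L} and {A,B}.
Split {H,J,L} by δ(·,1) → {H,L} and {J}.
On input 0, block {D,F,G,K} splits into {D,K} and {F,G}.
Split {C,E} by δ(·,0) → {C} and {E}.
The partition is now stable with 7 blocks: {H,L} | {D,K} | {C} | {A,B} | {J} | {F,G} | {E}.
The equivalence class containing D is {D,K}, of size 2.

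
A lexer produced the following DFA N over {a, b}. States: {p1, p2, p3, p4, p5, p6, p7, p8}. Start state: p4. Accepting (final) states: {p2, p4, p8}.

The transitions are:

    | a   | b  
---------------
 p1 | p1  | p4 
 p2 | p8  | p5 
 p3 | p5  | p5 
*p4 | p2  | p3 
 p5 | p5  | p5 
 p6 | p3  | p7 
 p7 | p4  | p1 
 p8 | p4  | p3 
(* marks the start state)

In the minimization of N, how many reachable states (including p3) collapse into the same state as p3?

First remove the unreachable states {p1,p6,p7}; 5 states remain.
Start with accepting vs non-accepting: {p2,p4,p8} | {p3,p5}.
The partition is now stable with 2 blocks: {p2,p4,p8} | {p3,p5}.
The equivalence class containing p3 is {p3,p5}, of size 2.

2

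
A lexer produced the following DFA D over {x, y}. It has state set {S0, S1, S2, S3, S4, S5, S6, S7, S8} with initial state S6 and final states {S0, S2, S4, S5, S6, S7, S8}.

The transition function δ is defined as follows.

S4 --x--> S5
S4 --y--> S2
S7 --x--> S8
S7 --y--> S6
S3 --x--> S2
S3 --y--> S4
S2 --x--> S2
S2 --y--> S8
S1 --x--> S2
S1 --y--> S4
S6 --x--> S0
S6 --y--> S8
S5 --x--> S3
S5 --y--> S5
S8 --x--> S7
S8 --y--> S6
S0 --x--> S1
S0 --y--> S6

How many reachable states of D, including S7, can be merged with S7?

All states are reachable from the start state.
P0 = {S0,S2,S4,S5,S6,S7,S8} | {S1,S3}.
On input x, block {S0,S2,S4,S5,S6,S7,S8} splits into {S2,S4,S6,S7,S8} and {S0,S5}.
Refine {S2,S4,S6,S7,S8} on symbol x: members go to different blocks, giving {S2,S7,S8} and {S4,S6}.
On input y, block {S2,S7,S8} splits into {S7,S8} and {S2}.
Refine {S0,S5} on symbol y: members go to different blocks, giving {S0} and {S5}.
Split {S4,S6} by δ(·,x) → {S4} and {S6}.
The partition is now stable with 7 blocks: {S7,S8} | {S1,S3} | {S0} | {S4} | {S2} | {S5} | {S6}.
State S7 belongs to the block {S7,S8}, which has 2 states.

2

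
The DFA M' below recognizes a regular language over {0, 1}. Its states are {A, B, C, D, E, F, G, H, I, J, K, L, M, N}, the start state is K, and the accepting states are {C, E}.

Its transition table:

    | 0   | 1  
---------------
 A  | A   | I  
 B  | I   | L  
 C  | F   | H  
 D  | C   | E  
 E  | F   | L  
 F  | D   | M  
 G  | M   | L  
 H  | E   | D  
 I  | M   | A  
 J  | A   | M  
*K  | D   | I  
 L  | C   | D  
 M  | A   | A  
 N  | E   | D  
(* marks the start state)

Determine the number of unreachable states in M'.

Starting at K and following transitions, the reachable set is {A, C, D, E, F, H, I, K, L, M}. That leaves B, G, J, N unreachable — 4 in total.

4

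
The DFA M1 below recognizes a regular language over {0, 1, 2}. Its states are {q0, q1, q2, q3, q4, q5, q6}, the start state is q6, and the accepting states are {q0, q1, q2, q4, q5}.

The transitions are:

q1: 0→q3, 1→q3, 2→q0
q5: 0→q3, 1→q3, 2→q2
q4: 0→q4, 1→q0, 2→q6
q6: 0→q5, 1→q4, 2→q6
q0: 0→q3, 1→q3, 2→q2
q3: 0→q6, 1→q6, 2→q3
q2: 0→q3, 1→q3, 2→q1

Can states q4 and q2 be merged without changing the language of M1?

P0 = {q0,q1,q2,q4,q5} | {q3,q6}.
Split {q0,q1,q2,q4,q5} by δ(·,0) → {q0,q1,q2,q5} and {q4}.
Refine {q3,q6} on symbol 0: members go to different blocks, giving {q3} and {q6}.
The partition is now stable with 4 blocks: {q0,q1,q2,q5} | {q3} | {q4} | {q6}.
q4 and q2 end up in different blocks, so they are distinguishable. For instance, the string '0' is accepted from only q4.

No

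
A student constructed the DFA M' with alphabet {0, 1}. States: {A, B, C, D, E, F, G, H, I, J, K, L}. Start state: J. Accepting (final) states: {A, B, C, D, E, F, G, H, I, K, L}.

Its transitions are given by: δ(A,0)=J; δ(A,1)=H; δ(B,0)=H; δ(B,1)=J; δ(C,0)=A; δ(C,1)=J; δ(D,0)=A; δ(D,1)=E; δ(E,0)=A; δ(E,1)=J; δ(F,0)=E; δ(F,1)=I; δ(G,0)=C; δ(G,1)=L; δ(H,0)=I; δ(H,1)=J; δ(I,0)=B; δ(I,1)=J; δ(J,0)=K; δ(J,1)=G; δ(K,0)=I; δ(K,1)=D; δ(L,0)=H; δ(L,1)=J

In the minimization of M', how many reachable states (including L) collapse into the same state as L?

4

States {F} cannot be reached from the start state, so discard them.
Start with accepting vs non-accepting: {A,B,C,D,E,G,H,I,K,L} | {J}.
Split {A,B,C,D,E,G,H,I,K,L} by δ(·,0) → {B,C,D,E,G,H,I,K,L} and {A}.
Refine {B,C,D,E,G,H,I,K,L} on symbol 0: members go to different blocks, giving {B,G,H,I,K,L} and {C,D,E}.
On input 0, block {B,G,H,I,K,L} splits into {B,H,I,K,L} and {G}.
Split {B,H,I,K,L} by δ(·,1) → {B,H,I,L} and {K}.
Refine {C,D,E} on symbol 1: members go to different blocks, giving {C,E} and {D}.
Stable partition: {B,H,I,L} | {J} | {A} | {C,E} | {G} | {K} | {D} — 7 equivalence classes.
The equivalence class containing L is {B,H,I,L}, of size 4.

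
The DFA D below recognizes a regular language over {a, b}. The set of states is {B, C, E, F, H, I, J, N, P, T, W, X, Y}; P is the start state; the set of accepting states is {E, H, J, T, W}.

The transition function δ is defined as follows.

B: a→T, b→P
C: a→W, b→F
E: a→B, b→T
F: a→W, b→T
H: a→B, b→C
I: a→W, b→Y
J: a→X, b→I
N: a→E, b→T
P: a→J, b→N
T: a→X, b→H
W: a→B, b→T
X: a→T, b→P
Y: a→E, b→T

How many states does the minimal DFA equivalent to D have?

7

All states are reachable from the start state.
Start with accepting vs non-accepting: {E,H,J,T,W} | {B,C,F,I,N,P,X,Y}.
Split {E,H,J,T,W} by δ(·,b) → {E,T,W} and {H,J}.
Refine {E,T,W} on symbol b: members go to different blocks, giving {E,W} and {T}.
Split {B,C,F,I,N,P,X,Y} by δ(·,a) → {C,F,I,N,Y} and {B,X} and {P}.
Refine {C,F,I,N,Y} on symbol b: members go to different blocks, giving {F,N,Y} and {C,I}.
The partition is now stable with 7 blocks: {E,W} | {F,N,Y} | {H,J} | {T} | {B,X} | {P} | {C,I}.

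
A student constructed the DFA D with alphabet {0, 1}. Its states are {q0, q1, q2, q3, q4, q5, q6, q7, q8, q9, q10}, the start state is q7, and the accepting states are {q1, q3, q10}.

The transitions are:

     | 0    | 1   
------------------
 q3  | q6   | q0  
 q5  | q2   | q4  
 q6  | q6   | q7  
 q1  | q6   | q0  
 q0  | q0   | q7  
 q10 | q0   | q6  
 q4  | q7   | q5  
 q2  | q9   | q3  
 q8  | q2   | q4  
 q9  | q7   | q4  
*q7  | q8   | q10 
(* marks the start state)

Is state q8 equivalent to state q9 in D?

Reachable states from the start: {q0,q2,q3,q4,q5,q6,q7,q8,q9,q10}. Unreachable: {q1} — drop them.
P0 = {q3,q10} | {q0,q2,q4,q5,q6,q7,q8,q9}.
On input 1, block {q0,q2,q4,q5,q6,q7,q8,q9} splits into {q0,q4,q5,q6,q8,q9} and {q2,q7}.
On input 0, block {q0,q4,q5,q6,q8,q9} splits into {q4,q5,q8,q9} and {q0,q6}.
The partition is now stable with 4 blocks: {q3,q10} | {q4,q5,q8,q9} | {q2,q7} | {q0,q6}.
q8 and q9 lie in the same block of the stable partition, so they are equivalent — no string distinguishes them.

Yes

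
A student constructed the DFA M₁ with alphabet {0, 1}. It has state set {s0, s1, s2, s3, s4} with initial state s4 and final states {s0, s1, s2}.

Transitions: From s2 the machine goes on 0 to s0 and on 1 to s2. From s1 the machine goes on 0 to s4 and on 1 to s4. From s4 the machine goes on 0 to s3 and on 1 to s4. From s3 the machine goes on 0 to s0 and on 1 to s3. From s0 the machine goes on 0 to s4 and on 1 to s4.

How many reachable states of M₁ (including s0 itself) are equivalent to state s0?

1

First remove the unreachable states {s1,s2}; 3 states remain.
P0 = {s0} | {s3,s4}.
On input 0, block {s3,s4} splits into {s3} and {s4}.
Stable partition: {s0} | {s3} | {s4} — 3 equivalence classes.
The equivalence class containing s0 is {s0}, of size 1.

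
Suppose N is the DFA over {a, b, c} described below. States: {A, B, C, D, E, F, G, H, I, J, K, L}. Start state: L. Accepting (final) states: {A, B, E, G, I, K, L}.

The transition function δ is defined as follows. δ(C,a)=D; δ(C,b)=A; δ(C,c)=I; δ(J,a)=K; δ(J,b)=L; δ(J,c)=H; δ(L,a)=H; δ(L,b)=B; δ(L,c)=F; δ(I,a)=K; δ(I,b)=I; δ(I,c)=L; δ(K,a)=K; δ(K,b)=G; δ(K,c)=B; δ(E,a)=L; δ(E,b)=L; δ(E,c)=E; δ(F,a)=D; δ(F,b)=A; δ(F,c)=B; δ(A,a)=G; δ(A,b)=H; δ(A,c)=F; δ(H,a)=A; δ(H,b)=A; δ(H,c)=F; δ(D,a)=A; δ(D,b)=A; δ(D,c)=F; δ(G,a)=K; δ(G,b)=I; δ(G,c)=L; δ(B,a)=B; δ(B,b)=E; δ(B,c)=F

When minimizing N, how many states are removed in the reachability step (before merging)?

2

No path from L leads to C, J; the other 10 states are all reachable.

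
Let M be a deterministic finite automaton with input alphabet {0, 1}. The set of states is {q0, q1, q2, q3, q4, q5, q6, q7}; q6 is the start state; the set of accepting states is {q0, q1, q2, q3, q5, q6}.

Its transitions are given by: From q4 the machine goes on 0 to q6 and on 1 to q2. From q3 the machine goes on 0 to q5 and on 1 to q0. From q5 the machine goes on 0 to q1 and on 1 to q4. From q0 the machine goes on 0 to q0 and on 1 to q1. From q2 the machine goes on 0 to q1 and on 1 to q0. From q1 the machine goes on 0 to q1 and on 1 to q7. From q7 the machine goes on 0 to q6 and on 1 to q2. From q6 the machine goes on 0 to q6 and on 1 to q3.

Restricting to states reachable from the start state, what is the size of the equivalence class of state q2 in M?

2

Start with accepting vs non-accepting: {q0,q1,q2,q3,q5,q6} | {q4,q7}.
Refine {q0,q1,q2,q3,q5,q6} on symbol 1: members go to different blocks, giving {q0,q2,q3,q6} and {q1,q5}.
Refine {q0,q2,q3,q6} on symbol 0: members go to different blocks, giving {q0,q6} and {q2,q3}.
Split {q0,q6} by δ(·,1) → {q0} and {q6}.
The partition is now stable with 5 blocks: {q0} | {q4,q7} | {q1,q5} | {q2,q3} | {q6}.
The equivalence class containing q2 is {q2,q3}, of size 2.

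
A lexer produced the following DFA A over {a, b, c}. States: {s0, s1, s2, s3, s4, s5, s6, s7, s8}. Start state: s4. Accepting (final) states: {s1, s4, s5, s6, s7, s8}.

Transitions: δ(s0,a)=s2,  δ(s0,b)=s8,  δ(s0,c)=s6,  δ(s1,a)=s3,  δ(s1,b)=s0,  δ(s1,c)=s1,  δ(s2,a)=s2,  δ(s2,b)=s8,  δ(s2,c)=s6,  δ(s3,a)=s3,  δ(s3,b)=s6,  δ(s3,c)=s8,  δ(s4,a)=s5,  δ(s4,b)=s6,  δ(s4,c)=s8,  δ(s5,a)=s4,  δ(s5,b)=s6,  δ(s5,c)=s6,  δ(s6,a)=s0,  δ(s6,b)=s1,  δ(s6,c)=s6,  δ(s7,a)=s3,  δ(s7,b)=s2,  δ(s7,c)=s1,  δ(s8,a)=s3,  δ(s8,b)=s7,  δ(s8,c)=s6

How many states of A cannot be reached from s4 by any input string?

0

A breadth-first search from the start state visits every state.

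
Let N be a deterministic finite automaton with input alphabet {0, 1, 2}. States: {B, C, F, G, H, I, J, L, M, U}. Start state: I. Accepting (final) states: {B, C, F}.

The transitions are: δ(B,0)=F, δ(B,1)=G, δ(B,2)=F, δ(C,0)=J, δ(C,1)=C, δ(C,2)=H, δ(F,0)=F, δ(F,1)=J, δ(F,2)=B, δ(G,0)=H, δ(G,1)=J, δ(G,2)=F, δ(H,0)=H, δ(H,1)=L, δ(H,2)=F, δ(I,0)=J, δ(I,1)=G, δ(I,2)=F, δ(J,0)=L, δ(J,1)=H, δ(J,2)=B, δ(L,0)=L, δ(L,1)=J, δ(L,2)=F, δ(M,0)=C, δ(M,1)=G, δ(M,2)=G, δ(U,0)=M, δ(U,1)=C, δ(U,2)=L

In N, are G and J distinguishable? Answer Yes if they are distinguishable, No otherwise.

First remove the unreachable states {C,M,U}; 7 states remain.
P0 = {B,F} | {G,H,I,J,L}.
Stable partition: {B,F} | {G,H,I,J,L} — 2 equivalence classes.
G and J lie in the same block of the stable partition, so they are equivalent — no string distinguishes them.

No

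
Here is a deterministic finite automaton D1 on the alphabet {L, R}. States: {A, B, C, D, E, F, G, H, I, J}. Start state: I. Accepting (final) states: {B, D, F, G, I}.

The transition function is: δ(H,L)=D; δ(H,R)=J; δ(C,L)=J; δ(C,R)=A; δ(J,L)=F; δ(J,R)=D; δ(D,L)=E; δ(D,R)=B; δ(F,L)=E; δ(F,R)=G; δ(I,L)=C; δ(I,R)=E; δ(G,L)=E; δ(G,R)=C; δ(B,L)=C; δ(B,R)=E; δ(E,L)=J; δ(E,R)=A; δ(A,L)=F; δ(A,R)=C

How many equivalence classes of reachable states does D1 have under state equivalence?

5

Reachable states from the start: {A,B,C,D,E,F,G,I,J}. Unreachable: {H} — drop them.
Initial partition by acceptance: {B,D,F,G,I} | {A,C,E,J}.
Split {B,D,F,G,I} by δ(·,R) → {B,G,I} and {D,F}.
On input L, block {A,C,E,J} splits into {A,J} and {C,E}.
On input R, block {A,J} splits into {A} and {J}.
No further refinement is possible. Final partition (5 blocks): {B,G,I} | {A} | {D,F} | {C,E} | {J}.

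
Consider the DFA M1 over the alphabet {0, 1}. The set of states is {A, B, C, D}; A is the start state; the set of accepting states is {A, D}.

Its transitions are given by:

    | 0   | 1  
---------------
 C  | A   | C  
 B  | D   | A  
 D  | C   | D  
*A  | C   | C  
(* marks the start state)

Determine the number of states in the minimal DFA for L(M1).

Reachable states from the start: {A,C}. Unreachable: {B,D} — drop them.
P0 = {A} | {C}.
Stable partition: {A} | {C} — 2 equivalence classes.

2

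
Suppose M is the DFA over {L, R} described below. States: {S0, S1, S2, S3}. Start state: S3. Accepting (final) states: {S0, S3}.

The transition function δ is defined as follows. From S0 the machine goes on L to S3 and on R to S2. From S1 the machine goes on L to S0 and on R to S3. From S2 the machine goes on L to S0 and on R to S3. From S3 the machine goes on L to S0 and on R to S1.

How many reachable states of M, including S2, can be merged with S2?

2

P0 = {S0,S3} | {S1,S2}.
No further refinement is possible. Final partition (2 blocks): {S0,S3} | {S1,S2}.
State S2 belongs to the block {S1,S2}, which has 2 states.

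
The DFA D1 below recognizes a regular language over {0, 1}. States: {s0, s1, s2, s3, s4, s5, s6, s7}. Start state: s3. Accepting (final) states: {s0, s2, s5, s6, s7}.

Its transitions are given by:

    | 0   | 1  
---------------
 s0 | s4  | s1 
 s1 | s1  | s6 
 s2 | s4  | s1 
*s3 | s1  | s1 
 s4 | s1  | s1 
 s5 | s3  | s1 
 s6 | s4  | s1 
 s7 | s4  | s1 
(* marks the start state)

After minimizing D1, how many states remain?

Reachable states from the start: {s1,s3,s4,s6}. Unreachable: {s0,s2,s5,s7} — drop them.
P0 = {s6} | {s1,s3,s4}.
On input 1, block {s1,s3,s4} splits into {s3,s4} and {s1}.
Stable partition: {s6} | {s3,s4} | {s1} — 3 equivalence classes.

3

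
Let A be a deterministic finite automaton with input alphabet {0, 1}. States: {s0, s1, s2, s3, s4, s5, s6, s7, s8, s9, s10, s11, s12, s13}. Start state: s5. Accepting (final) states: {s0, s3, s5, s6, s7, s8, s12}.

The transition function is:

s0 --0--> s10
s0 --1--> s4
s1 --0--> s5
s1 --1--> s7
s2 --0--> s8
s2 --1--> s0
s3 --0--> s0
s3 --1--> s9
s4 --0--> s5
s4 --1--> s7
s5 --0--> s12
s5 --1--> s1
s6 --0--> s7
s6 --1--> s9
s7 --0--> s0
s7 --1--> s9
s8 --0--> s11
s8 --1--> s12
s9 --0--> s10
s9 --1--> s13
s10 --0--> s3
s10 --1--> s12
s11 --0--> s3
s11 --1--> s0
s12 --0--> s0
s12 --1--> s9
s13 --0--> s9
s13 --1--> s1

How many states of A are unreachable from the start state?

Starting at s5 and following transitions, the reachable set is {s0, s1, s3, s4, s5, s7, s9, s10, s12, s13}. That leaves s2, s6, s8, s11 unreachable — 4 in total.

4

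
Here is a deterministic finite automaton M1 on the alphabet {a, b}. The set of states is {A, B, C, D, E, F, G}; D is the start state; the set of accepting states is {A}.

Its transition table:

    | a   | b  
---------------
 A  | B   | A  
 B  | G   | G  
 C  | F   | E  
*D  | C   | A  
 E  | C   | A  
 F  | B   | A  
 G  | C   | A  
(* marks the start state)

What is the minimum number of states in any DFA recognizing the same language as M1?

Initial partition by acceptance: {A} | {B,C,D,E,F,G}.
Refine {B,C,D,E,F,G} on symbol b: members go to different blocks, giving {D,E,F,G} and {B,C}.
The partition is now stable with 3 blocks: {A} | {D,E,F,G} | {B,C}.

3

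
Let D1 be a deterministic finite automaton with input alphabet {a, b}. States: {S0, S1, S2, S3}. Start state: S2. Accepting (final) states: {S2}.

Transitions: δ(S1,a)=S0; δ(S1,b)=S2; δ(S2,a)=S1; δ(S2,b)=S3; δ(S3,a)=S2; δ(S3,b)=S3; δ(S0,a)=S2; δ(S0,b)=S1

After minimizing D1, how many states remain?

Initial partition by acceptance: {S2} | {S0,S1,S3}.
Split {S0,S1,S3} by δ(·,a) → {S0,S3} and {S1}.
Refine {S0,S3} on symbol b: members go to different blocks, giving {S0} and {S3}.
No further refinement is possible. Final partition (4 blocks): {S2} | {S0} | {S1} | {S3}.

4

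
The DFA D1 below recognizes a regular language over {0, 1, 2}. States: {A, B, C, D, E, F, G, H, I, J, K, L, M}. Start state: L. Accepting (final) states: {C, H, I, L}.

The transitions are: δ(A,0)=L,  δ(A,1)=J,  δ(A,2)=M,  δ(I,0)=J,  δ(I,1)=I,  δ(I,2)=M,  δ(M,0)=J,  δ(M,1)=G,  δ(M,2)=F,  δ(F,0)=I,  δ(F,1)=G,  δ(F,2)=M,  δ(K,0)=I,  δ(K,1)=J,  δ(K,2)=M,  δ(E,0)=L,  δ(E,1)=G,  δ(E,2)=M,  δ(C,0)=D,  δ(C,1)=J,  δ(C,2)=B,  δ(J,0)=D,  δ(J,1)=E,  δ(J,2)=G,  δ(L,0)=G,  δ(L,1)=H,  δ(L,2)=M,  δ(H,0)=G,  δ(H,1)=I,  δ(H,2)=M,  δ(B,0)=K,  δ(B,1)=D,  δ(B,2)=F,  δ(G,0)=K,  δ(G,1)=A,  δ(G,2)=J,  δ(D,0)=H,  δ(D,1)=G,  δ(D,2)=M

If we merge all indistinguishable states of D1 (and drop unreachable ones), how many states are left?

4

First remove the unreachable states {B,C}; 11 states remain.
Start with accepting vs non-accepting: {H,I,L} | {A,D,E,F,G,J,K,M}.
Split {A,D,E,F,G,J,K,M} by δ(·,0) → {A,D,E,F,K} and {G,J,M}.
On input 0, block {G,J,M} splits into {G,J} and {M}.
No further refinement is possible. Final partition (4 blocks): {H,I,L} | {A,D,E,F,K} | {G,J} | {M}.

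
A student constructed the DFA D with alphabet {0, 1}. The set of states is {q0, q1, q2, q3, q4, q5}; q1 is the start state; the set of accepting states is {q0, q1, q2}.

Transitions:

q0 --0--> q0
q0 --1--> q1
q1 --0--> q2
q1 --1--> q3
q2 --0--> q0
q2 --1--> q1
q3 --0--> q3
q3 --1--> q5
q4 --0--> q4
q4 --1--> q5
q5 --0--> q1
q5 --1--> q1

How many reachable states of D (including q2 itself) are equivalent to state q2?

2

States {q4} cannot be reached from the start state, so discard them.
Start with accepting vs non-accepting: {q0,q1,q2} | {q3,q5}.
Split {q0,q1,q2} by δ(·,1) → {q0,q2} and {q1}.
Split {q3,q5} by δ(·,0) → {q3} and {q5}.
No further refinement is possible. Final partition (4 blocks): {q0,q2} | {q3} | {q1} | {q5}.
State q2 belongs to the block {q0,q2}, which has 2 states.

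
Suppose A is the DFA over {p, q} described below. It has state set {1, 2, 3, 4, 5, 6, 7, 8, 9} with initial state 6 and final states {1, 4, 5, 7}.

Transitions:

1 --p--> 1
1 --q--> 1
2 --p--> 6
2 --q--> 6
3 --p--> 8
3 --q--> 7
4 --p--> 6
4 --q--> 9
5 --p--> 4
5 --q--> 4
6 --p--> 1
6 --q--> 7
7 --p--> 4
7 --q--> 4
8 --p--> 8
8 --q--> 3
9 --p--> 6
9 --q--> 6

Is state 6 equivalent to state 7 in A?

No

Reachable states from the start: {1,4,6,7,9}. Unreachable: {2,3,5,8} — drop them.
Initial partition by acceptance: {1,4,7} | {6,9}.
Refine {1,4,7} on symbol p: members go to different blocks, giving {1,7} and {4}.
Refine {1,7} on symbol p: members go to different blocks, giving {1} and {7}.
Refine {6,9} on symbol p: members go to different blocks, giving {6} and {9}.
Stable partition: {1} | {6} | {4} | {7} | {9} — 5 equivalence classes.
6 and 7 end up in different blocks, so they are distinguishable. For instance, the string 'ε' is accepted from only 7.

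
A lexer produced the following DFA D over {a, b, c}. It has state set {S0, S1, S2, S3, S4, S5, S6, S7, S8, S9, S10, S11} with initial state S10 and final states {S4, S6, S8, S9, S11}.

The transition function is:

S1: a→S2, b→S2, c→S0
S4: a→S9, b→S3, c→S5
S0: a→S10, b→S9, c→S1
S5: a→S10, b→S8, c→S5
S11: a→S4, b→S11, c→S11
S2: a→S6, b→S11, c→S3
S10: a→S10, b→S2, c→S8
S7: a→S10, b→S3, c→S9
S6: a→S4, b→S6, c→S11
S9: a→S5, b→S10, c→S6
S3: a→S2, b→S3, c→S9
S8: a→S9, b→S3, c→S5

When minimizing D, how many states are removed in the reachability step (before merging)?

No path from S10 leads to S0, S1, S7; the other 9 states are all reachable.

3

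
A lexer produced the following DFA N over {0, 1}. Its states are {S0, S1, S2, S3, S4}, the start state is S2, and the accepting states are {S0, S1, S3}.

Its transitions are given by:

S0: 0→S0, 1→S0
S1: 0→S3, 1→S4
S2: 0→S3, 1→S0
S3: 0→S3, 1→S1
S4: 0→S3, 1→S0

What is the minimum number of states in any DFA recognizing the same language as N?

Every state is reachable, so we keep all 5.
Start with accepting vs non-accepting: {S0,S1,S3} | {S2,S4}.
Split {S0,S1,S3} by δ(·,1) → {S0,S3} and {S1}.
Split {S0,S3} by δ(·,1) → {S0} and {S3}.
Stable partition: {S0} | {S2,S4} | {S1} | {S3} — 4 equivalence classes.

4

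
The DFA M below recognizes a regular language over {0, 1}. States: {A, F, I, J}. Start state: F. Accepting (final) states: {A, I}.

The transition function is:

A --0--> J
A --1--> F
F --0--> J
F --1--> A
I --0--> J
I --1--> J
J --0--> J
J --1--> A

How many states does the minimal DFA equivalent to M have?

2

First remove the unreachable states {I}; 3 states remain.
Start with accepting vs non-accepting: {A} | {F,J}.
The partition is now stable with 2 blocks: {A} | {F,J}.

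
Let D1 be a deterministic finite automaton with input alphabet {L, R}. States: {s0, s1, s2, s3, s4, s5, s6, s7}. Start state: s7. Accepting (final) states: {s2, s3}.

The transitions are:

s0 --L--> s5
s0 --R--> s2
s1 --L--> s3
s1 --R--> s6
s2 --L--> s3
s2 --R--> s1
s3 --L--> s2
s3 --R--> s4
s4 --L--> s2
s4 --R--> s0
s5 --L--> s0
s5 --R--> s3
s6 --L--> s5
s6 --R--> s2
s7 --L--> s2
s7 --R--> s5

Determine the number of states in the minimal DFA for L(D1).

All states are reachable from the start state.
Start with accepting vs non-accepting: {s2,s3} | {s0,s1,s4,s5,s6,s7}.
On input L, block {s0,s1,s4,s5,s6,s7} splits into {s0,s5,s6} and {s1,s4,s7}.
The partition is now stable with 3 blocks: {s2,s3} | {s0,s5,s6} | {s1,s4,s7}.

3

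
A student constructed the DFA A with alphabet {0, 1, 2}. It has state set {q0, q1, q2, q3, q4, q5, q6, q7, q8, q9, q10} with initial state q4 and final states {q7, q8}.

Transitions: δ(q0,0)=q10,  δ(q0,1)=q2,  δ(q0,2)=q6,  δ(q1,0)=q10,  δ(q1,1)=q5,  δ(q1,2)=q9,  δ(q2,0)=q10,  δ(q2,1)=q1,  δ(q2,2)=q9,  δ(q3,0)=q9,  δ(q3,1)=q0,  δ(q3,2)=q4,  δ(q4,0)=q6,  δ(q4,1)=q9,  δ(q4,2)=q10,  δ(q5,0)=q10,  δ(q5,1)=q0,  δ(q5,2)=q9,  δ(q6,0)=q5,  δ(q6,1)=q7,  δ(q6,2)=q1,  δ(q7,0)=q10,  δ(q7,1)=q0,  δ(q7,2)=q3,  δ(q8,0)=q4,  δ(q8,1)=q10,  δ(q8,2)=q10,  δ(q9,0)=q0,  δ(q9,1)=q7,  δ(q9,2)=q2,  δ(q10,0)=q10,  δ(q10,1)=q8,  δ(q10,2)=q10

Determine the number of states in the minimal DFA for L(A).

7

All states are reachable from the start state.
P0 = {q7,q8} | {q0,q1,q2,q3,q4,q5,q6,q9,q10}.
Split {q0,q1,q2,q3,q4,q5,q6,q9,q10} by δ(·,1) → {q0,q1,q2,q3,q4,q5} and {q6,q9,q10}.
Refine {q7,q8} on symbol 0: members go to different blocks, giving {q7} and {q8}.
Refine {q0,q1,q2,q3,q4,q5} on symbol 1: members go to different blocks, giving {q0,q1,q2,q3,q5} and {q4}.
Refine {q0,q1,q2,q3,q5} on symbol 2: members go to different blocks, giving {q0,q1,q2,q5} and {q3}.
Split {q6,q9,q10} by δ(·,0) → {q6,q9} and {q10}.
Stable partition: {q7} | {q0,q1,q2,q5} | {q6,q9} | {q8} | {q4} | {q3} | {q10} — 7 equivalence classes.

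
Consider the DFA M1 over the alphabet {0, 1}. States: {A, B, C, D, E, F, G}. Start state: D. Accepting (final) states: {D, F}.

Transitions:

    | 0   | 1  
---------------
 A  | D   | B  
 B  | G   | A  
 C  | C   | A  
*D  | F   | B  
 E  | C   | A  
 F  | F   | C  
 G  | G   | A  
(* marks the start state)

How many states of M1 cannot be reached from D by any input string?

No path from D leads to E; the other 6 states are all reachable.

1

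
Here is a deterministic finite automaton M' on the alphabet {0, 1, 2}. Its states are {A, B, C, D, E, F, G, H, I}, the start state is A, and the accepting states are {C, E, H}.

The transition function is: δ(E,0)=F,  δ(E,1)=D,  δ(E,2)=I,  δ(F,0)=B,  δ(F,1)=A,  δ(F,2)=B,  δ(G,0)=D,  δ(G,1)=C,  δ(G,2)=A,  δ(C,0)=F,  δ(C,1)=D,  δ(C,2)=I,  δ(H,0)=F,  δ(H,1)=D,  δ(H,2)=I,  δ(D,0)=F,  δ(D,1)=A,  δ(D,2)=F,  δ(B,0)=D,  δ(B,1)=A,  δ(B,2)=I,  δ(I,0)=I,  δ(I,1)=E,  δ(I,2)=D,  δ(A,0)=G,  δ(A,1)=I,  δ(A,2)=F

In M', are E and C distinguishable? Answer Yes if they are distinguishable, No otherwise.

First remove the unreachable states {H}; 8 states remain.
Start with accepting vs non-accepting: {C,E} | {A,B,D,F,G,I}.
Refine {A,B,D,F,G,I} on symbol 1: members go to different blocks, giving {A,B,D,F} and {G,I}.
On input 0, block {A,B,D,F} splits into {B,D,F} and {A}.
Refine {B,D,F} on symbol 2: members go to different blocks, giving {D,F} and {B}.
Split {D,F} by δ(·,0) → {D} and {F}.
On input 0, block {G,I} splits into {G} and {I}.
Stable partition: {C,E} | {D} | {G} | {A} | {B} | {F} | {I} — 7 equivalence classes.
E and C lie in the same block of the stable partition, so they are equivalent — no string distinguishes them.

No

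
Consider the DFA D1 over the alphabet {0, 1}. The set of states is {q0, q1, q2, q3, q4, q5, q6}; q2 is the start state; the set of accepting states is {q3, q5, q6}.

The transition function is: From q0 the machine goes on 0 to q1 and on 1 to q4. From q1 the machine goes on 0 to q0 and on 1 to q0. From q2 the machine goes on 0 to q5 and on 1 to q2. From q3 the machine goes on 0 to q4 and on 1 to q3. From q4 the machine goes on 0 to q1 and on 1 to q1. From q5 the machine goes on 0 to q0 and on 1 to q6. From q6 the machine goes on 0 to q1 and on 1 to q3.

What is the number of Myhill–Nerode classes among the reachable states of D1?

3

Every state is reachable, so we keep all 7.
Initial partition by acceptance: {q3,q5,q6} | {q0,q1,q2,q4}.
Refine {q0,q1,q2,q4} on symbol 0: members go to different blocks, giving {q0,q1,q4} and {q2}.
Stable partition: {q3,q5,q6} | {q0,q1,q4} | {q2} — 3 equivalence classes.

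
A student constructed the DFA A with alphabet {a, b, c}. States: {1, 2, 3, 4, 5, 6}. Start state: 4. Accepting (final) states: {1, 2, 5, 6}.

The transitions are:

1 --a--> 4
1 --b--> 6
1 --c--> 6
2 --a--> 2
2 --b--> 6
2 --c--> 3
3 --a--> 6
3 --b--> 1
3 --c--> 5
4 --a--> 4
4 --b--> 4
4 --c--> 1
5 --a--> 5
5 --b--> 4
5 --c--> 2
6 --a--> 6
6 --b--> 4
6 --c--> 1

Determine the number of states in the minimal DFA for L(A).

3

States {2,3,5} cannot be reached from the start state, so discard them.
Initial partition by acceptance: {1,6} | {4}.
On input a, block {1,6} splits into {1} and {6}.
Stable partition: {1} | {4} | {6} — 3 equivalence classes.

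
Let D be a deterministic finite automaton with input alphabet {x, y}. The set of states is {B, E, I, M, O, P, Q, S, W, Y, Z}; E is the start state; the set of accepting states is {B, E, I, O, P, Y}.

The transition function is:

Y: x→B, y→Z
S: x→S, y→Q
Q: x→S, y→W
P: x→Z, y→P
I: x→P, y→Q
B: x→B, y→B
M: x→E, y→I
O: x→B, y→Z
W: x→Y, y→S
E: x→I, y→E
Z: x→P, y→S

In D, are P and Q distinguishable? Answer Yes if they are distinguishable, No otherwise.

First remove the unreachable states {M,O}; 9 states remain.
P0 = {B,E,I,P,Y} | {Q,S,W,Z}.
Split {B,E,I,P,Y} by δ(·,x) → {B,E,I,Y} and {P}.
Split {B,E,I,Y} by δ(·,x) → {B,E,Y} and {I}.
Split {B,E,Y} by δ(·,x) → {B,Y} and {E}.
On input y, block {B,Y} splits into {B} and {Y}.
Refine {Q,S,W,Z} on symbol x: members go to different blocks, giving {Q,S} and {Z} and {W}.
On input y, block {Q,S} splits into {S} and {Q}.
Stable partition: {B} | {S} | {P} | {I} | {E} | {Y} | {Z} | {W} | {Q} — 9 equivalence classes.
P and Q end up in different blocks, so they are distinguishable. For instance, the string 'ε' is accepted from only P.

Yes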